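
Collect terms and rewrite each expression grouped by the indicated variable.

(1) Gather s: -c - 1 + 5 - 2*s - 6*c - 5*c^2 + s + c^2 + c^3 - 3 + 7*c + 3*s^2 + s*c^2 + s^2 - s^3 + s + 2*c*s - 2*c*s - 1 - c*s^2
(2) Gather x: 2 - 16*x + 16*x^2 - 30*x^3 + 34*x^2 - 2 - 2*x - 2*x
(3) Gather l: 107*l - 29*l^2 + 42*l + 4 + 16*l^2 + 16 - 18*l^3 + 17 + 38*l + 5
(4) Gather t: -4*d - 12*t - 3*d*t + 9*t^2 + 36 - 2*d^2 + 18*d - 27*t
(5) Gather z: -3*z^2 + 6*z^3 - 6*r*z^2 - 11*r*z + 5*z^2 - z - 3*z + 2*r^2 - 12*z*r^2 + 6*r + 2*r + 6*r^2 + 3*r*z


(1) = c^3 + c^2*s - 4*c^2 - s^3 + s^2*(4 - c)
(2) = -30*x^3 + 50*x^2 - 20*x
(3) = -18*l^3 - 13*l^2 + 187*l + 42
(4) = -2*d^2 + 14*d + 9*t^2 + t*(-3*d - 39) + 36
(5) = 8*r^2 + 8*r + 6*z^3 + z^2*(2 - 6*r) + z*(-12*r^2 - 8*r - 4)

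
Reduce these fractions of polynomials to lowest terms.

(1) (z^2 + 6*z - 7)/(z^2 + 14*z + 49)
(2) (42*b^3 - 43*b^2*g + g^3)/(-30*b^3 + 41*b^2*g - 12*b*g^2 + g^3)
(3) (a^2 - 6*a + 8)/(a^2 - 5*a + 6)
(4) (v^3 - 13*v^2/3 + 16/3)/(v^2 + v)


(1) = (z - 1)/(z + 7)
(2) = (-7*b - g)/(5*b - g)
(3) = (a - 4)/(a - 3)
(4) = (3*v^2 - 16*v + 16)/(3*v)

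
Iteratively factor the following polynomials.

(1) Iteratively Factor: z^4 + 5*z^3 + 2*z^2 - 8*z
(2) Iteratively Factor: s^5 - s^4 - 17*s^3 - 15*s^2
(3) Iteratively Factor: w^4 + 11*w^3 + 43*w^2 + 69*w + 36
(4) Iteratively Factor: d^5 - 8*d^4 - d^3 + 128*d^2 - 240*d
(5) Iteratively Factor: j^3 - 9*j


(1) = (z - 1)*(z^3 + 6*z^2 + 8*z) = (z - 1)*(z + 2)*(z^2 + 4*z) = (z - 1)*(z + 2)*(z + 4)*(z)
(2) = (s + 1)*(s^4 - 2*s^3 - 15*s^2) = (s - 5)*(s + 1)*(s^3 + 3*s^2) = s*(s - 5)*(s + 1)*(s^2 + 3*s) = s*(s - 5)*(s + 1)*(s + 3)*(s)
(3) = (w + 3)*(w^3 + 8*w^2 + 19*w + 12) = (w + 3)^2*(w^2 + 5*w + 4) = (w + 3)^2*(w + 4)*(w + 1)
(4) = (d - 5)*(d^4 - 3*d^3 - 16*d^2 + 48*d) = (d - 5)*(d + 4)*(d^3 - 7*d^2 + 12*d) = d*(d - 5)*(d + 4)*(d^2 - 7*d + 12) = d*(d - 5)*(d - 3)*(d + 4)*(d - 4)
(5) = (j)*(j^2 - 9) = j*(j - 3)*(j + 3)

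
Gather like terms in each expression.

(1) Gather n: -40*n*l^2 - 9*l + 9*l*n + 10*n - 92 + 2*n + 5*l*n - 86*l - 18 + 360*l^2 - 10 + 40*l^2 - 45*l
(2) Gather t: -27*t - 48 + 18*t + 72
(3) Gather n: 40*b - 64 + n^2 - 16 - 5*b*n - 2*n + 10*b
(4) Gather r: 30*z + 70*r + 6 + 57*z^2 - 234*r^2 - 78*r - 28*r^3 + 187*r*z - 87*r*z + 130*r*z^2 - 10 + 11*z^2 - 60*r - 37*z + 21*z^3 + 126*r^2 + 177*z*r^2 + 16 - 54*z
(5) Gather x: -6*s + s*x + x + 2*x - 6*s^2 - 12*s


(1) = 400*l^2 - 140*l + n*(-40*l^2 + 14*l + 12) - 120
(2) = 24 - 9*t
(3) = 50*b + n^2 + n*(-5*b - 2) - 80
(4) = -28*r^3 + r^2*(177*z - 108) + r*(130*z^2 + 100*z - 68) + 21*z^3 + 68*z^2 - 61*z + 12
(5) = -6*s^2 - 18*s + x*(s + 3)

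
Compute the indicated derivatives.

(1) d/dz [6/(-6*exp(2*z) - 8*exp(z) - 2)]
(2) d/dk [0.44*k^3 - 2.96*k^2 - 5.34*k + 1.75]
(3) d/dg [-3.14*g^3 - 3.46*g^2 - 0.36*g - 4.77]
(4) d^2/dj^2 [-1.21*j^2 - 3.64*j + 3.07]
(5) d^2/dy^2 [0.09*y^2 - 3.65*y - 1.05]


(1) = (18*exp(z) + 12)*exp(z)/(3*exp(2*z) + 4*exp(z) + 1)^2
(2) = 1.32*k^2 - 5.92*k - 5.34
(3) = -9.42*g^2 - 6.92*g - 0.36
(4) = -2.42000000000000
(5) = 0.180000000000000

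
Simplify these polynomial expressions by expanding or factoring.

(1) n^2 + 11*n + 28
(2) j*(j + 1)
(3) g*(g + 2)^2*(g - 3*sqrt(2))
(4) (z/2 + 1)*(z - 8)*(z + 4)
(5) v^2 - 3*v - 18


(1) = (n + 4)*(n + 7)
(2) = j^2 + j
(3) = g^4 - 3*sqrt(2)*g^3 + 4*g^3 - 12*sqrt(2)*g^2 + 4*g^2 - 12*sqrt(2)*g
(4) = z^3/2 - z^2 - 20*z - 32
(5) = (v - 6)*(v + 3)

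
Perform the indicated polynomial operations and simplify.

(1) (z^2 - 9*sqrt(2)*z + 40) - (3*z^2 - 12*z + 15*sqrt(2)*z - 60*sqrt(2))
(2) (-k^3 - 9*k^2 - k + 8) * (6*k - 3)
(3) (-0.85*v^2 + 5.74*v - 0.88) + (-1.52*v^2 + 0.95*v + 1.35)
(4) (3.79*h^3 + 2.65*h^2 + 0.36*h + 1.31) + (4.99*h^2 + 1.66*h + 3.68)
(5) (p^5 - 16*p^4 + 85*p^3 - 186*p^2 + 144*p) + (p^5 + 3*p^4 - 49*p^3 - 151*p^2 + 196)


(1) = -2*z^2 - 24*sqrt(2)*z + 12*z + 40 + 60*sqrt(2)
(2) = -6*k^4 - 51*k^3 + 21*k^2 + 51*k - 24
(3) = -2.37*v^2 + 6.69*v + 0.47
(4) = 3.79*h^3 + 7.64*h^2 + 2.02*h + 4.99
(5) = 2*p^5 - 13*p^4 + 36*p^3 - 337*p^2 + 144*p + 196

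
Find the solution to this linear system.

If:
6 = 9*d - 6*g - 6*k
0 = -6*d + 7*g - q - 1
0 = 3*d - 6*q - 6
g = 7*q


Then:
d = 49/18
g = 91/36
k = 5/9
q = 13/36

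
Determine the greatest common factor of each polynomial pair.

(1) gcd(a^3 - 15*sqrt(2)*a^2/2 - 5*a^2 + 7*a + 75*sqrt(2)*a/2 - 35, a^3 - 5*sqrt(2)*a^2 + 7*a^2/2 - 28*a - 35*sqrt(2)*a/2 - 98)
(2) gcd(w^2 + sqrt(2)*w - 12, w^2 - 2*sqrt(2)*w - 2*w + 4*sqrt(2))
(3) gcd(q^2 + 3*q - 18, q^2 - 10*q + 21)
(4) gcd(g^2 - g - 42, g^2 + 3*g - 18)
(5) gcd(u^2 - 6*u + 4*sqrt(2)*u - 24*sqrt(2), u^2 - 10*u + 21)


(1) = gcd((a - 5)*(a - 7*sqrt(2))*(a - sqrt(2)/2), (a + 7/2)*(a - 7*sqrt(2))*(a + 2*sqrt(2))) = a - 7*sqrt(2)
(2) = gcd((w - 2*sqrt(2))*(w + 3*sqrt(2)), (w - 2)*(w - 2*sqrt(2))) = w - 2*sqrt(2)
(3) = q - 3
(4) = g + 6
(5) = 1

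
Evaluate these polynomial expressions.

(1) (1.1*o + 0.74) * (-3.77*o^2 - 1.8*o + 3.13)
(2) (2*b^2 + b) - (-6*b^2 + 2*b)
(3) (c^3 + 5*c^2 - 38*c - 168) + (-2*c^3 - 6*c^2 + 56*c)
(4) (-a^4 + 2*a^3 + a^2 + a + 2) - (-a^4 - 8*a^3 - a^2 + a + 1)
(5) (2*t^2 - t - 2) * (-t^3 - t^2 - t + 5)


(1) = -4.147*o^3 - 4.7698*o^2 + 2.111*o + 2.3162
(2) = 8*b^2 - b
(3) = -c^3 - c^2 + 18*c - 168
(4) = 10*a^3 + 2*a^2 + 1
(5) = -2*t^5 - t^4 + t^3 + 13*t^2 - 3*t - 10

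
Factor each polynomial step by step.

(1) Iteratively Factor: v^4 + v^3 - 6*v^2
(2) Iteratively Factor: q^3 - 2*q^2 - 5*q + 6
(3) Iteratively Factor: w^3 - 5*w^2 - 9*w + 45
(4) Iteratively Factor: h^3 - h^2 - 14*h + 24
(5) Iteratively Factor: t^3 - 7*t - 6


(1) = (v + 3)*(v^3 - 2*v^2) = (v - 2)*(v + 3)*(v^2) = v*(v - 2)*(v + 3)*(v)
(2) = (q - 3)*(q^2 + q - 2) = (q - 3)*(q + 2)*(q - 1)
(3) = (w + 3)*(w^2 - 8*w + 15) = (w - 3)*(w + 3)*(w - 5)
(4) = (h - 3)*(h^2 + 2*h - 8) = (h - 3)*(h + 4)*(h - 2)
(5) = (t + 2)*(t^2 - 2*t - 3) = (t - 3)*(t + 2)*(t + 1)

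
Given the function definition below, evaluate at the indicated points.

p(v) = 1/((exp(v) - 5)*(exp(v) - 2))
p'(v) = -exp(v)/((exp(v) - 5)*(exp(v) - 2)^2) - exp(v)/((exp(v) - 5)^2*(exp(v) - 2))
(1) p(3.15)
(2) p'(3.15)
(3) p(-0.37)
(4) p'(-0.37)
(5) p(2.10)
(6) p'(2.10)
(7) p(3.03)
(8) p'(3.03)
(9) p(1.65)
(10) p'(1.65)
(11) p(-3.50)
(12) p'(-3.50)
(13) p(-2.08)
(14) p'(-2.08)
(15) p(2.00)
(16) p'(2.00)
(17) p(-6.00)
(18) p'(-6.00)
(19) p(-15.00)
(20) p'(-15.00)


(1) = 0.00
(2) = -0.01
(3) = 0.18
(4) = 0.12
(5) = 0.05
(6) = -0.20
(7) = 0.00
(8) = -0.01
(9) = 1.51
(10) = -40.35
(11) = 0.10
(12) = 0.00
(13) = 0.11
(14) = 0.01
(15) = 0.08
(16) = -0.35
(17) = 0.10
(18) = 0.00
(19) = 0.10
(20) = 0.00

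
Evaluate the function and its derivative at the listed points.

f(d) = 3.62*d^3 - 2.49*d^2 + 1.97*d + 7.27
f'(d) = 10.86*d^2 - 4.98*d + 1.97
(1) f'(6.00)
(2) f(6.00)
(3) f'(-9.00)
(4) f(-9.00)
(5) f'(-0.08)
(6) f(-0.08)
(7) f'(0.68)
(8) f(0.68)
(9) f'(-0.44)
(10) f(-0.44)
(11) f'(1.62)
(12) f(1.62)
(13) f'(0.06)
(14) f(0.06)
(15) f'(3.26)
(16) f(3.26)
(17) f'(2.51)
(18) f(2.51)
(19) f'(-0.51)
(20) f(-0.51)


(1) = 363.05
(2) = 711.37
(3) = 926.45
(4) = -2851.13
(5) = 2.44
(6) = 7.09
(7) = 3.61
(8) = 8.60
(9) = 6.26
(10) = 5.61
(11) = 22.40
(12) = 19.32
(13) = 1.71
(14) = 7.38
(15) = 101.15
(16) = 112.65
(17) = 57.89
(18) = 53.77
(19) = 7.33
(20) = 5.14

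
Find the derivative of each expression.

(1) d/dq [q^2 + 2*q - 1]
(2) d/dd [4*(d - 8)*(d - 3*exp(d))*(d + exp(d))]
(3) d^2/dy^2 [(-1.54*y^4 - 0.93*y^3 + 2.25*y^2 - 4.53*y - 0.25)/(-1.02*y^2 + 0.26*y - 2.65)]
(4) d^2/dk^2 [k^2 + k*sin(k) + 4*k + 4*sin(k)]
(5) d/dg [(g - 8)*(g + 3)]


(1) = 2*q + 2
(2) = 4*(d - 8)*(d - 3*exp(d))*(exp(d) + 1) - 4*(d - 8)*(d + exp(d))*(3*exp(d) - 1) + 4*(d - 3*exp(d))*(d + exp(d))
(3) = (3.204432*y^6 - 2.450448*y^5 + 25.600344*y^4 - 13.64618*y^3 + 163.98228*y^2 - 34.67979*y - 26.67661)/(1.061208*y^6 - 0.811512*y^5 + 8.478036*y^4 - 4.234256*y^3 + 22.02627*y^2 - 5.47755*y + 18.609625)
(4) = -k*sin(k) - 4*sin(k) + 2*cos(k) + 2
(5) = 2*g - 5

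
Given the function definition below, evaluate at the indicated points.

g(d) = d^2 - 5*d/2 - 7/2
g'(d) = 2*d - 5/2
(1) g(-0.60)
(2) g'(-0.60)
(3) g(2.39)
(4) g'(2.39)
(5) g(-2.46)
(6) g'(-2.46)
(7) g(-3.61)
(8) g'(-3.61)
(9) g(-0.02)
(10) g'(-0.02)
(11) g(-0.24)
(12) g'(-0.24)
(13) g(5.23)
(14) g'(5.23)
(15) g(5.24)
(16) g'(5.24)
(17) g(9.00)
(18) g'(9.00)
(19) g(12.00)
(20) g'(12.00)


(1) = -1.64
(2) = -3.70
(3) = -3.76
(4) = 2.28
(5) = 8.70
(6) = -7.42
(7) = 18.56
(8) = -9.72
(9) = -3.45
(10) = -2.54
(11) = -2.84
(12) = -2.98
(13) = 10.78
(14) = 7.96
(15) = 10.86
(16) = 7.98
(17) = 55.00
(18) = 15.50
(19) = 110.50
(20) = 21.50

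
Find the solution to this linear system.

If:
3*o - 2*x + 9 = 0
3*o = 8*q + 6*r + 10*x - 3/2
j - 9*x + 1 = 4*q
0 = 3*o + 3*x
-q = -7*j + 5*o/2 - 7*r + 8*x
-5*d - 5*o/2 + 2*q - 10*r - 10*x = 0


Then:
d = -20447/2650
j = -229/265
o = -9/5
q = -4257/1060
r = 1807/1060
x = 9/5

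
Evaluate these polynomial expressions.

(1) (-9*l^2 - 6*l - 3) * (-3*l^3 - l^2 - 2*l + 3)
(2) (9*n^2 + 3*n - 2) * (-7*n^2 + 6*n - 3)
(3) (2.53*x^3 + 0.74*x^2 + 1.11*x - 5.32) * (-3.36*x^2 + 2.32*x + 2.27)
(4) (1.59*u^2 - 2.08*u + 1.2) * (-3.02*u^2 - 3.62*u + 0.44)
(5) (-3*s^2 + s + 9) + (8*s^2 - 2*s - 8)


(1) = 27*l^5 + 27*l^4 + 33*l^3 - 12*l^2 - 12*l - 9
(2) = -63*n^4 + 33*n^3 + 5*n^2 - 21*n + 6
(3) = -8.5008*x^5 + 3.3832*x^4 + 3.7303*x^3 + 22.1302*x^2 - 9.8227*x - 12.0764
(4) = -4.8018*u^4 + 0.5258*u^3 + 4.6052*u^2 - 5.2592*u + 0.528
(5) = 5*s^2 - s + 1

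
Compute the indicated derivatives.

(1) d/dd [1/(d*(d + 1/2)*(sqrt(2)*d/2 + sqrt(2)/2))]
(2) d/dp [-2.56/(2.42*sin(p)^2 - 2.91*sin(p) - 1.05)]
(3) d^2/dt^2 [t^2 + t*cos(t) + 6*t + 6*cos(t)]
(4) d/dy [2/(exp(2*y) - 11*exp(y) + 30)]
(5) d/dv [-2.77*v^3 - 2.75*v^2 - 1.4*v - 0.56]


(1) = sqrt(2)*(-12*d^2 - 12*d - 2)/(d^2*(4*d^4 + 12*d^3 + 13*d^2 + 6*d + 1))
(2) = (12.3904*sin(p) - 7.4496)*cos(p)/(-2.42*sin(p)^2 + 2.91*sin(p) + 1.05)^2
(3) = -t*cos(t) - 2*sin(t) - 6*cos(t) + 2
(4) = (22 - 4*exp(y))*exp(y)/(exp(2*y) - 11*exp(y) + 30)^2
(5) = -8.31*v^2 - 5.5*v - 1.4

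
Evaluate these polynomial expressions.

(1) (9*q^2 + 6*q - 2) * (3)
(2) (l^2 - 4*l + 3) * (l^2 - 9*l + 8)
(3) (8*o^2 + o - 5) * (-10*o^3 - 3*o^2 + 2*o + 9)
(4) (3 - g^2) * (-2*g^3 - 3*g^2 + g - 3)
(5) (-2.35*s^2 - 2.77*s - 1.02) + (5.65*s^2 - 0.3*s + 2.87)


(1) = 27*q^2 + 18*q - 6
(2) = l^4 - 13*l^3 + 47*l^2 - 59*l + 24
(3) = -80*o^5 - 34*o^4 + 63*o^3 + 89*o^2 - o - 45
(4) = 2*g^5 + 3*g^4 - 7*g^3 - 6*g^2 + 3*g - 9
(5) = 3.3*s^2 - 3.07*s + 1.85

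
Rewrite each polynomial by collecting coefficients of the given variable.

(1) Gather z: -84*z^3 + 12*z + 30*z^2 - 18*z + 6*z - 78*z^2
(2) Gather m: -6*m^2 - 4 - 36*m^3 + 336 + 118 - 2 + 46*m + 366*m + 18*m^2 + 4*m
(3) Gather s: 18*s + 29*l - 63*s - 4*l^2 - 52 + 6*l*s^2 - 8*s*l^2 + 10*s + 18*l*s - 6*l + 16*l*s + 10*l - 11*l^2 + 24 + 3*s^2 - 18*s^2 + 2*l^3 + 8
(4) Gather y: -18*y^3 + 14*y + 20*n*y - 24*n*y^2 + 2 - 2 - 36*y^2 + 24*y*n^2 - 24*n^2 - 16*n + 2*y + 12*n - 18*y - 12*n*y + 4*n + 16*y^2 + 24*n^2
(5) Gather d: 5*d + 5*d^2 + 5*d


(1) = -84*z^3 - 48*z^2
(2) = -36*m^3 + 12*m^2 + 416*m + 448
(3) = 2*l^3 - 15*l^2 + 33*l + s^2*(6*l - 15) + s*(-8*l^2 + 34*l - 35) - 20
(4) = -18*y^3 + y^2*(-24*n - 20) + y*(24*n^2 + 8*n - 2)
(5) = 5*d^2 + 10*d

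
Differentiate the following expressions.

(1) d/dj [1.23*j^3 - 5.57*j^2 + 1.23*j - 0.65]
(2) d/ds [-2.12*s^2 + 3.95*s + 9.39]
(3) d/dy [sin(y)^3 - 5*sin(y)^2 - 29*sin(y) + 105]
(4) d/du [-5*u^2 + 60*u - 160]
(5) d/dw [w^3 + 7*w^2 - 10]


(1) = 3.69*j^2 - 11.14*j + 1.23
(2) = 3.95 - 4.24*s
(3) = (3*sin(y)^2 - 10*sin(y) - 29)*cos(y)
(4) = 60 - 10*u
(5) = w*(3*w + 14)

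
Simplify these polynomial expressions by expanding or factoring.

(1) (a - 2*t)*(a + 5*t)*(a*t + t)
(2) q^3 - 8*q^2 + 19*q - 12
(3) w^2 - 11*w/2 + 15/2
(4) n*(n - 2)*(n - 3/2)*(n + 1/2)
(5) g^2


(1) = a^3*t + 3*a^2*t^2 + a^2*t - 10*a*t^3 + 3*a*t^2 - 10*t^3
(2) = (q - 4)*(q - 3)*(q - 1)
(3) = (w - 3)*(w - 5/2)
(4) = n^4 - 3*n^3 + 5*n^2/4 + 3*n/2
(5) = g^2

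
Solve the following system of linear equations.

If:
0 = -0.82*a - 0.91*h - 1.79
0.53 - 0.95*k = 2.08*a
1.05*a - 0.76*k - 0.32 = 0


Then:
a = 0.27
h = -2.21
k = -0.04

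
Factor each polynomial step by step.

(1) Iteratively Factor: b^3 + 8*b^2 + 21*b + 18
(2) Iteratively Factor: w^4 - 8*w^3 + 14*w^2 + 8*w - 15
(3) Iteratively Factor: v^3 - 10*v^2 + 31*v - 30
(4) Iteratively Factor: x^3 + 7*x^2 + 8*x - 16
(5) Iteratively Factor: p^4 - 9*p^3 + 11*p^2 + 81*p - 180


(1) = (b + 2)*(b^2 + 6*b + 9) = (b + 2)*(b + 3)*(b + 3)
(2) = (w - 5)*(w^3 - 3*w^2 - w + 3) = (w - 5)*(w - 1)*(w^2 - 2*w - 3) = (w - 5)*(w - 3)*(w - 1)*(w + 1)
(3) = (v - 5)*(v^2 - 5*v + 6) = (v - 5)*(v - 3)*(v - 2)
(4) = (x + 4)*(x^2 + 3*x - 4) = (x - 1)*(x + 4)*(x + 4)
(5) = (p - 3)*(p^3 - 6*p^2 - 7*p + 60) = (p - 4)*(p - 3)*(p^2 - 2*p - 15) = (p - 4)*(p - 3)*(p + 3)*(p - 5)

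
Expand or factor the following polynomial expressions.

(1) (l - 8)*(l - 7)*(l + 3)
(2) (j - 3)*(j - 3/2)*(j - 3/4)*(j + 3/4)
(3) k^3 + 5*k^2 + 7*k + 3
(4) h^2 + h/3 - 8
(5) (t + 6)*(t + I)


(1) = l^3 - 12*l^2 + 11*l + 168
(2) = j^4 - 9*j^3/2 + 63*j^2/16 + 81*j/32 - 81/32
(3) = (k + 1)^2*(k + 3)
(4) = (h - 8/3)*(h + 3)
(5) = t^2 + 6*t + I*t + 6*I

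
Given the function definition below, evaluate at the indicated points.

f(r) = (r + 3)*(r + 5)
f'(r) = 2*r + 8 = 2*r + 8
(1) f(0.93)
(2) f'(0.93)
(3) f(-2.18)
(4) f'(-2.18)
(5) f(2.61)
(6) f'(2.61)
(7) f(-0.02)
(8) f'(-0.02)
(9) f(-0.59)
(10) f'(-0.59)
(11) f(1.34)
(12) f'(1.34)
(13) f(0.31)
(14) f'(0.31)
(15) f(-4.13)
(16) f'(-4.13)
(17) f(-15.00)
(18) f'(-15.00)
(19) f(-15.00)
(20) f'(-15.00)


(1) = 23.30
(2) = 9.86
(3) = 2.31
(4) = 3.64
(5) = 42.69
(6) = 13.22
(7) = 14.84
(8) = 7.96
(9) = 10.63
(10) = 6.82
(11) = 27.52
(12) = 10.68
(13) = 17.58
(14) = 8.62
(15) = -0.98
(16) = -0.26
(17) = 120.00
(18) = -22.00
(19) = 120.00
(20) = -22.00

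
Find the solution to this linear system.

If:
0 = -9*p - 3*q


Then:
p = -q/3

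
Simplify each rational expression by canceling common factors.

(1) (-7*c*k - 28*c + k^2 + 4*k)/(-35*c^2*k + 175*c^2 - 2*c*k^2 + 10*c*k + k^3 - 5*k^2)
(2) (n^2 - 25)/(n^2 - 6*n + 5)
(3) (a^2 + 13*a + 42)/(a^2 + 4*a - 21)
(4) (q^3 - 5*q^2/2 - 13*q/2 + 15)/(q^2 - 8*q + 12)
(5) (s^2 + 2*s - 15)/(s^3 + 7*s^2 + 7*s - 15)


(1) = (k + 4)/(5*c*k - 25*c + k^2 - 5*k)
(2) = (n + 5)/(n - 1)
(3) = (a + 6)/(a - 3)
(4) = (2*q^2 - q - 15)/(2*q - 12)
(5) = (s - 3)/(s^2 + 2*s - 3)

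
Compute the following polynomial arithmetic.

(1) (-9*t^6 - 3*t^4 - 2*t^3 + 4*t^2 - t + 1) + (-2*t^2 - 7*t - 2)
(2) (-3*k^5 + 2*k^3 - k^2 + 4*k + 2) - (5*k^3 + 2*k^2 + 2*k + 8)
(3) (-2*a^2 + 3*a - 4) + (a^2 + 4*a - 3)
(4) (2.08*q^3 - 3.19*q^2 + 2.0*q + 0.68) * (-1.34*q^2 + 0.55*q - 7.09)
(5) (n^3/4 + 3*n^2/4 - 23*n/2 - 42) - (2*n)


(1) = -9*t^6 - 3*t^4 - 2*t^3 + 2*t^2 - 8*t - 1
(2) = -3*k^5 - 3*k^3 - 3*k^2 + 2*k - 6
(3) = -a^2 + 7*a - 7
(4) = -2.7872*q^5 + 5.4186*q^4 - 19.1817*q^3 + 22.8059*q^2 - 13.806*q - 4.8212
(5) = n^3/4 + 3*n^2/4 - 27*n/2 - 42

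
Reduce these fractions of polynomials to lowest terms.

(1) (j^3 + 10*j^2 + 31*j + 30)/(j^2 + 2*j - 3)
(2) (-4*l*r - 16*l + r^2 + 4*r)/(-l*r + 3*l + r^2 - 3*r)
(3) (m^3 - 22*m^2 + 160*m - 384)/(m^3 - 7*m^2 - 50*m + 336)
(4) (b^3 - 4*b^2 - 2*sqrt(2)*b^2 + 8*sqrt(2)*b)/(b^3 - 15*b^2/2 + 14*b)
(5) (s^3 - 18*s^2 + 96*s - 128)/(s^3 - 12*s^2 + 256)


(1) = (j^2 + 7*j + 10)/(j - 1)
(2) = (-4*l*r - 16*l + r^2 + 4*r)/(-l*r + 3*l + r^2 - 3*r)
(3) = (m - 8)/(m + 7)
(4) = (2*b - 4*sqrt(2))/(2*b - 7)
(5) = (s - 2)/(s + 4)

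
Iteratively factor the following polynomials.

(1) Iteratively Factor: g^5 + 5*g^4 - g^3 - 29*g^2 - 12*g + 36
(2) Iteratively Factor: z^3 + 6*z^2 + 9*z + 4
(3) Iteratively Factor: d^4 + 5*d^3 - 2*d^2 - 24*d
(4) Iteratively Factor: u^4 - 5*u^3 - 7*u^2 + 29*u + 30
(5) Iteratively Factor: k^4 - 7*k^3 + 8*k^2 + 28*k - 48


(1) = (g + 2)*(g^4 + 3*g^3 - 7*g^2 - 15*g + 18) = (g - 1)*(g + 2)*(g^3 + 4*g^2 - 3*g - 18) = (g - 1)*(g + 2)*(g + 3)*(g^2 + g - 6) = (g - 2)*(g - 1)*(g + 2)*(g + 3)*(g + 3)
(2) = (z + 1)*(z^2 + 5*z + 4) = (z + 1)*(z + 4)*(z + 1)
(3) = (d + 4)*(d^3 + d^2 - 6*d) = (d - 2)*(d + 4)*(d^2 + 3*d) = d*(d - 2)*(d + 4)*(d + 3)
(4) = (u - 3)*(u^3 - 2*u^2 - 13*u - 10) = (u - 3)*(u + 1)*(u^2 - 3*u - 10) = (u - 5)*(u - 3)*(u + 1)*(u + 2)
(5) = (k + 2)*(k^3 - 9*k^2 + 26*k - 24) = (k - 4)*(k + 2)*(k^2 - 5*k + 6) = (k - 4)*(k - 3)*(k + 2)*(k - 2)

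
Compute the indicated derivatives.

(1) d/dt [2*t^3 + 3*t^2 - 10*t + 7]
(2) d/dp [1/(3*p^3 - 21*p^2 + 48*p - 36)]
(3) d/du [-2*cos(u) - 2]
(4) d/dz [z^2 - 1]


(1) = 6*t^2 + 6*t - 10
(2) = (-3*p^2 + 14*p - 16)/(3*(p^3 - 7*p^2 + 16*p - 12)^2)
(3) = 2*sin(u)
(4) = 2*z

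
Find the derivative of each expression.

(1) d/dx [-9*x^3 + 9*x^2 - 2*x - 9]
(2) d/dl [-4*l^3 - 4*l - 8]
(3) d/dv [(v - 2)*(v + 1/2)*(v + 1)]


(1) = -27*x^2 + 18*x - 2
(2) = -12*l^2 - 4
(3) = 3*v^2 - v - 5/2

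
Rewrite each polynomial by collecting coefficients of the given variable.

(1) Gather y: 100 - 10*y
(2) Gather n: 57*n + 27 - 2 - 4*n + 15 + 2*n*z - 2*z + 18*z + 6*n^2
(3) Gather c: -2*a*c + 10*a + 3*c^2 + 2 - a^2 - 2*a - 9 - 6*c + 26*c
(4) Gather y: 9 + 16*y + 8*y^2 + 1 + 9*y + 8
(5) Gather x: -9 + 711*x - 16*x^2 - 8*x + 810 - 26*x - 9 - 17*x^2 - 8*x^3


(1) = 100 - 10*y
(2) = 6*n^2 + n*(2*z + 53) + 16*z + 40
(3) = -a^2 + 8*a + 3*c^2 + c*(20 - 2*a) - 7
(4) = 8*y^2 + 25*y + 18
(5) = -8*x^3 - 33*x^2 + 677*x + 792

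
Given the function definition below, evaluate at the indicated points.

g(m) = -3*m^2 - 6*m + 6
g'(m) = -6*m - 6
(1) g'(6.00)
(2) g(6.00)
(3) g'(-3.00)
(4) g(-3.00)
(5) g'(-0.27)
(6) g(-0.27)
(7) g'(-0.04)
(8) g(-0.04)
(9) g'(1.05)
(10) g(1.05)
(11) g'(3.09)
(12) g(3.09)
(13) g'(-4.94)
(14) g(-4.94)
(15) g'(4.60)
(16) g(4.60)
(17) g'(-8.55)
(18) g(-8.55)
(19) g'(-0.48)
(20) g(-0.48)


(1) = -42.00
(2) = -138.00
(3) = 12.00
(4) = -3.00
(5) = -4.38
(6) = 7.40
(7) = -5.76
(8) = 6.24
(9) = -12.30
(10) = -3.61
(11) = -24.54
(12) = -41.18
(13) = 23.64
(14) = -37.57
(15) = -33.60
(16) = -85.08
(17) = 45.30
(18) = -162.01
(19) = -3.12
(20) = 8.19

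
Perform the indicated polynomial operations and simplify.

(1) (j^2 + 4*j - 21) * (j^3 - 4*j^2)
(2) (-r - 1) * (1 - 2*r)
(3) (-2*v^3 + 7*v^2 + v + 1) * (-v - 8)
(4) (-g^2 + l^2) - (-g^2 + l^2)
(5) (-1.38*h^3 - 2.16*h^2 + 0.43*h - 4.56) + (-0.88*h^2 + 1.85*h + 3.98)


(1) = j^5 - 37*j^3 + 84*j^2
(2) = 2*r^2 + r - 1
(3) = 2*v^4 + 9*v^3 - 57*v^2 - 9*v - 8
(4) = 0
(5) = -1.38*h^3 - 3.04*h^2 + 2.28*h - 0.58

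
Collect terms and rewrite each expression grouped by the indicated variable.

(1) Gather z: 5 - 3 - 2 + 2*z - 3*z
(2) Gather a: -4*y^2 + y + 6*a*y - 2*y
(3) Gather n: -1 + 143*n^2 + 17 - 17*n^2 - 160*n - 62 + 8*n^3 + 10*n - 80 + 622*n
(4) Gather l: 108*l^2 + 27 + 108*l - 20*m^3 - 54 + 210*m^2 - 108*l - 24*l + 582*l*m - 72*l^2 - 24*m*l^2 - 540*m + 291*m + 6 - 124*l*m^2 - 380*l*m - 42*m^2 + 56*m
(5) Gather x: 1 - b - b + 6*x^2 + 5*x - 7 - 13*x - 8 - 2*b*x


(1) = -z
(2) = 6*a*y - 4*y^2 - y
(3) = 8*n^3 + 126*n^2 + 472*n - 126
(4) = l^2*(36 - 24*m) + l*(-124*m^2 + 202*m - 24) - 20*m^3 + 168*m^2 - 193*m - 21
(5) = -2*b + 6*x^2 + x*(-2*b - 8) - 14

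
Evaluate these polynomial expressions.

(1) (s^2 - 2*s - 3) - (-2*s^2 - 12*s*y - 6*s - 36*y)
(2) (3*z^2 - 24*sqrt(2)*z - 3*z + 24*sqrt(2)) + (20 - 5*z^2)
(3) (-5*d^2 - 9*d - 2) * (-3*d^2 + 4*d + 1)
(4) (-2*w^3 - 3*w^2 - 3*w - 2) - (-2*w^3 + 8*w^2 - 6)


(1) = 3*s^2 + 12*s*y + 4*s + 36*y - 3
(2) = -2*z^2 - 24*sqrt(2)*z - 3*z + 20 + 24*sqrt(2)
(3) = 15*d^4 + 7*d^3 - 35*d^2 - 17*d - 2
(4) = -11*w^2 - 3*w + 4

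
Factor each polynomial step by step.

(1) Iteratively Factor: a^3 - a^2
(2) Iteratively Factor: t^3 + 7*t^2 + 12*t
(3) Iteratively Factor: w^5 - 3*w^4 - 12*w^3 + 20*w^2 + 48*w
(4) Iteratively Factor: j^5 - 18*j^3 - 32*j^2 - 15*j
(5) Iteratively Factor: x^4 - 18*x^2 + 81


(1) = (a)*(a^2 - a) = a*(a - 1)*(a)
(2) = (t + 4)*(t^2 + 3*t) = t*(t + 4)*(t + 3)
(3) = (w + 2)*(w^4 - 5*w^3 - 2*w^2 + 24*w) = w*(w + 2)*(w^3 - 5*w^2 - 2*w + 24) = w*(w - 3)*(w + 2)*(w^2 - 2*w - 8) = w*(w - 4)*(w - 3)*(w + 2)*(w + 2)
(4) = (j - 5)*(j^4 + 5*j^3 + 7*j^2 + 3*j) = j*(j - 5)*(j^3 + 5*j^2 + 7*j + 3) = j*(j - 5)*(j + 3)*(j^2 + 2*j + 1) = j*(j - 5)*(j + 1)*(j + 3)*(j + 1)
(5) = (x + 3)*(x^3 - 3*x^2 - 9*x + 27) = (x - 3)*(x + 3)*(x^2 - 9) = (x - 3)*(x + 3)^2*(x - 3)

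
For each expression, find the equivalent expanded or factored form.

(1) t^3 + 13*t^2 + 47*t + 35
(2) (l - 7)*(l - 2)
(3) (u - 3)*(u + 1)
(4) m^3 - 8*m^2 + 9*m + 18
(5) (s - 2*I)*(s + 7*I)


(1) = (t + 1)*(t + 5)*(t + 7)
(2) = l^2 - 9*l + 14
(3) = u^2 - 2*u - 3
(4) = (m - 6)*(m - 3)*(m + 1)
(5) = s^2 + 5*I*s + 14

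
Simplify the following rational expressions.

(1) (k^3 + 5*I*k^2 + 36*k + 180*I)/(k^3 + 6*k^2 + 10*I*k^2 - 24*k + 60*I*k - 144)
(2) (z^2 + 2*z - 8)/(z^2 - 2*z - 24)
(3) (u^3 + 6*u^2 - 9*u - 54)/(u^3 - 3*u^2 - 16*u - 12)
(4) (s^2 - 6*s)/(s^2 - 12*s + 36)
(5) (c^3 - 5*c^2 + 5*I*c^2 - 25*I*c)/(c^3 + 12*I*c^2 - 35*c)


(1) = (k^2 - I*k + 30)/(k^2 + k*(6 + 4*I) + 24*I)
(2) = (z - 2)/(z - 6)
(3) = (u^3 + 6*u^2 - 9*u - 54)/(u^3 - 3*u^2 - 16*u - 12)
(4) = s/(s - 6)
(5) = (c - 5)/(c + 7*I)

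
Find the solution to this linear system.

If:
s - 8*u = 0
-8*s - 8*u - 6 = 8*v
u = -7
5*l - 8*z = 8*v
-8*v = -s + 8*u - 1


Then:
No Solution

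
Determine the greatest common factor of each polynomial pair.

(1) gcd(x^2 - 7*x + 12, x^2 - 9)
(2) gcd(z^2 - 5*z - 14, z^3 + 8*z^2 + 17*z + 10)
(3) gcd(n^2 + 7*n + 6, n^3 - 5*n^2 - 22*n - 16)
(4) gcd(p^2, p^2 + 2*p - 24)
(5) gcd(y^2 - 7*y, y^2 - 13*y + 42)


(1) = gcd((x - 4)*(x - 3), (x - 3)*(x + 3)) = x - 3
(2) = z + 2
(3) = gcd((n + 1)*(n + 6), (n - 8)*(n + 1)*(n + 2)) = n + 1
(4) = 1
(5) = gcd(y*(y - 7), (y - 7)*(y - 6)) = y - 7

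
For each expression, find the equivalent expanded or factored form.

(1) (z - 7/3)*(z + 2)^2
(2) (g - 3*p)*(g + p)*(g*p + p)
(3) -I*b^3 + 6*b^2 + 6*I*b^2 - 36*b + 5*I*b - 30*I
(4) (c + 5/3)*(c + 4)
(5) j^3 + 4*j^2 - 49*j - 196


(1) = z^3 + 5*z^2/3 - 16*z/3 - 28/3
(2) = g^3*p - 2*g^2*p^2 + g^2*p - 3*g*p^3 - 2*g*p^2 - 3*p^3
(3) = (b - 6)*(b + 5*I)*(-I*b + 1)
(4) = c^2 + 17*c/3 + 20/3
(5) = (j - 7)*(j + 4)*(j + 7)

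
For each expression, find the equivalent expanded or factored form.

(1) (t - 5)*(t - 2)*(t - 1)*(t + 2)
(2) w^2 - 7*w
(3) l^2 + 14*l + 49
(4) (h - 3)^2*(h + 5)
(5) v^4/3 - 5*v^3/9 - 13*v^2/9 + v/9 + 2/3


(1) = t^4 - 6*t^3 + t^2 + 24*t - 20
(2) = w*(w - 7)
(3) = (l + 7)^2
(4) = h^3 - h^2 - 21*h + 45
(5) = (v/3 + 1/3)*(v - 3)*(v - 2/3)*(v + 1)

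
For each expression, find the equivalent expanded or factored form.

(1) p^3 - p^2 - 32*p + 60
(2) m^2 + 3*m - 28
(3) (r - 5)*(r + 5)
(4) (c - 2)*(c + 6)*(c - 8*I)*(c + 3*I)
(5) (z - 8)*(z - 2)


(1) = (p - 5)*(p - 2)*(p + 6)
(2) = (m - 4)*(m + 7)
(3) = r^2 - 25
(4) = c^4 + 4*c^3 - 5*I*c^3 + 12*c^2 - 20*I*c^2 + 96*c + 60*I*c - 288
(5) = z^2 - 10*z + 16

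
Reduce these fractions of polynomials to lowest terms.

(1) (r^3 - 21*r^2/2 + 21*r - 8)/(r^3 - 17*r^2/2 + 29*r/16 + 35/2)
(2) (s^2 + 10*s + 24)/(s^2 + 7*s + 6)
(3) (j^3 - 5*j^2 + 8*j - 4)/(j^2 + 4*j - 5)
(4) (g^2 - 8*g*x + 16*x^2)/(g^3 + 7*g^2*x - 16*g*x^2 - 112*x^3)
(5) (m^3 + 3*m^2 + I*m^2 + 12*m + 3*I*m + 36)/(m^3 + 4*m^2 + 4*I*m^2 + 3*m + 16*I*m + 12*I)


(1) = (16*r^2 - 40*r + 16)/(16*r^2 - 8*r - 35)
(2) = (s + 4)/(s + 1)
(3) = (j^2 - 4*j + 4)/(j + 5)
(4) = (g - 4*x)/(g^2 + 11*g*x + 28*x^2)
(5) = (m - 3*I)/(m + 1)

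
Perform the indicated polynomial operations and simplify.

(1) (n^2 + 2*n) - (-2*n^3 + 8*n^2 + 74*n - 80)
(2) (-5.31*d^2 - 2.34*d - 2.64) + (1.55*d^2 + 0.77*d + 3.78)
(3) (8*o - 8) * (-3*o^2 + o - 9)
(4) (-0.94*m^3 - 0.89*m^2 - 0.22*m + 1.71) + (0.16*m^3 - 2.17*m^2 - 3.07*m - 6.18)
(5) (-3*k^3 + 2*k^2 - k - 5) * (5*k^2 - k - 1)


(1) = 2*n^3 - 7*n^2 - 72*n + 80
(2) = -3.76*d^2 - 1.57*d + 1.14
(3) = -24*o^3 + 32*o^2 - 80*o + 72
(4) = -0.78*m^3 - 3.06*m^2 - 3.29*m - 4.47
(5) = -15*k^5 + 13*k^4 - 4*k^3 - 26*k^2 + 6*k + 5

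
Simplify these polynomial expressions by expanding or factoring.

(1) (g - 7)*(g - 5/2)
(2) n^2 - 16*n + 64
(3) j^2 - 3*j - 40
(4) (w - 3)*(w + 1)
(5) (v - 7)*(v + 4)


(1) = g^2 - 19*g/2 + 35/2
(2) = (n - 8)^2
(3) = (j - 8)*(j + 5)
(4) = w^2 - 2*w - 3
(5) = v^2 - 3*v - 28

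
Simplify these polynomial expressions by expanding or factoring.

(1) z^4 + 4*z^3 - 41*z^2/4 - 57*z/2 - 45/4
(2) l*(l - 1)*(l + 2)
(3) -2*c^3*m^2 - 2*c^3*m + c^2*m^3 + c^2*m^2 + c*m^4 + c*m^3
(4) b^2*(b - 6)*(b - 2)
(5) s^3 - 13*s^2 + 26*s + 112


(1) = (z - 3)*(z + 1/2)*(z + 3/2)*(z + 5)
(2) = l^3 + l^2 - 2*l
(3) = m*(-c + m)*(2*c + m)*(c*m + c)
(4) = b^4 - 8*b^3 + 12*b^2
(5) = (s - 8)*(s - 7)*(s + 2)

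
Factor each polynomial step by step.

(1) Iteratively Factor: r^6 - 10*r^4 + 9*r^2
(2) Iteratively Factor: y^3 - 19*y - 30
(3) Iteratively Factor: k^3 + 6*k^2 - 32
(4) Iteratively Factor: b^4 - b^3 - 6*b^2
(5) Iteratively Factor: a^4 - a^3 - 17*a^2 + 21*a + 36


(1) = (r + 1)*(r^5 - r^4 - 9*r^3 + 9*r^2) = (r - 3)*(r + 1)*(r^4 + 2*r^3 - 3*r^2) = (r - 3)*(r + 1)*(r + 3)*(r^3 - r^2) = r*(r - 3)*(r + 1)*(r + 3)*(r^2 - r) = r^2*(r - 3)*(r + 1)*(r + 3)*(r - 1)
(2) = (y + 3)*(y^2 - 3*y - 10) = (y - 5)*(y + 3)*(y + 2)
(3) = (k + 4)*(k^2 + 2*k - 8) = (k - 2)*(k + 4)*(k + 4)
(4) = (b - 3)*(b^3 + 2*b^2) = b*(b - 3)*(b^2 + 2*b) = b^2*(b - 3)*(b + 2)
(5) = (a + 1)*(a^3 - 2*a^2 - 15*a + 36) = (a - 3)*(a + 1)*(a^2 + a - 12) = (a - 3)^2*(a + 1)*(a + 4)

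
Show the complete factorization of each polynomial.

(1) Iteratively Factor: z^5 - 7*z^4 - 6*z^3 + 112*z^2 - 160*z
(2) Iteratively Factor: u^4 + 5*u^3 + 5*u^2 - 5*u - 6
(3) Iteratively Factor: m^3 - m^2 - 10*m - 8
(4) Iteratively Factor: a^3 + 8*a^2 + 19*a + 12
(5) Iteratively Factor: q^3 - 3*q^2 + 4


(1) = (z + 4)*(z^4 - 11*z^3 + 38*z^2 - 40*z) = (z - 4)*(z + 4)*(z^3 - 7*z^2 + 10*z) = (z - 4)*(z - 2)*(z + 4)*(z^2 - 5*z) = (z - 5)*(z - 4)*(z - 2)*(z + 4)*(z)
(2) = (u + 1)*(u^3 + 4*u^2 + u - 6) = (u - 1)*(u + 1)*(u^2 + 5*u + 6) = (u - 1)*(u + 1)*(u + 3)*(u + 2)
(3) = (m - 4)*(m^2 + 3*m + 2) = (m - 4)*(m + 1)*(m + 2)
(4) = (a + 1)*(a^2 + 7*a + 12) = (a + 1)*(a + 4)*(a + 3)
(5) = (q - 2)*(q^2 - q - 2) = (q - 2)*(q + 1)*(q - 2)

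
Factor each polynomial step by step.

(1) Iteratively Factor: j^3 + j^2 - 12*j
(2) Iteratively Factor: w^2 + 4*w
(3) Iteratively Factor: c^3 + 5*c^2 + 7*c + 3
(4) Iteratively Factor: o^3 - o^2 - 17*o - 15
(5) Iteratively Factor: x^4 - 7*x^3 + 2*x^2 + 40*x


(1) = (j)*(j^2 + j - 12) = j*(j + 4)*(j - 3)
(2) = (w)*(w + 4)
(3) = (c + 1)*(c^2 + 4*c + 3) = (c + 1)*(c + 3)*(c + 1)
(4) = (o + 1)*(o^2 - 2*o - 15) = (o + 1)*(o + 3)*(o - 5)
(5) = (x - 5)*(x^3 - 2*x^2 - 8*x) = x*(x - 5)*(x^2 - 2*x - 8) = x*(x - 5)*(x + 2)*(x - 4)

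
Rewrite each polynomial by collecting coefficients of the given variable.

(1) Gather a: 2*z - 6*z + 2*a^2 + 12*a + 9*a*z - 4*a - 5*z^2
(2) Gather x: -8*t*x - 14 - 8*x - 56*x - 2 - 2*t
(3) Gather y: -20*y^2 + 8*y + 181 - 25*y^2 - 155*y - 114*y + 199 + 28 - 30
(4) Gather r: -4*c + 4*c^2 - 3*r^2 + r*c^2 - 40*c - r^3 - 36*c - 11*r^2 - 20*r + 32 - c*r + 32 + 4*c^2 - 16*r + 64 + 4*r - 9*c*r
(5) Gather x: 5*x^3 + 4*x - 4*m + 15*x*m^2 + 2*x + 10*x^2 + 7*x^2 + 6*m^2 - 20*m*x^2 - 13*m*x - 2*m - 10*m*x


(1) = 2*a^2 + a*(9*z + 8) - 5*z^2 - 4*z
(2) = -2*t + x*(-8*t - 64) - 16
(3) = -45*y^2 - 261*y + 378
(4) = 8*c^2 - 80*c - r^3 - 14*r^2 + r*(c^2 - 10*c - 32) + 128
(5) = 6*m^2 - 6*m + 5*x^3 + x^2*(17 - 20*m) + x*(15*m^2 - 23*m + 6)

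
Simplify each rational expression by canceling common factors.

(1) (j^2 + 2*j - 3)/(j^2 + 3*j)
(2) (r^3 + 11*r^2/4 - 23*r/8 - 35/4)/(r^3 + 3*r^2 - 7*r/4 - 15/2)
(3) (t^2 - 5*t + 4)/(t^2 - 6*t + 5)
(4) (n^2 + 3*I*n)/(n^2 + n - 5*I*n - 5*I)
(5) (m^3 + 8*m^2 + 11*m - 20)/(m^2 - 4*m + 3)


(1) = (j - 1)/j
(2) = (4*r - 7)/(4*r - 6)
(3) = (t - 4)/(t - 5)
(4) = (n^2 + 3*I*n)/(n^2 + n*(1 - 5*I) - 5*I)
(5) = (m^2 + 9*m + 20)/(m - 3)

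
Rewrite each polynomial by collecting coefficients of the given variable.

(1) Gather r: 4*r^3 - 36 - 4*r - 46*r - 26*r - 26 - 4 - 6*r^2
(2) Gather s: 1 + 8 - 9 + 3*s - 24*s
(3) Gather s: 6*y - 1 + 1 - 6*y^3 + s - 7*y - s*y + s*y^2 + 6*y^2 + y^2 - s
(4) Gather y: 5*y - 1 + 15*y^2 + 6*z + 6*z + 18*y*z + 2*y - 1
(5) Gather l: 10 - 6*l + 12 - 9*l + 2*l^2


(1) = 4*r^3 - 6*r^2 - 76*r - 66
(2) = -21*s
(3) = s*(y^2 - y) - 6*y^3 + 7*y^2 - y
(4) = 15*y^2 + y*(18*z + 7) + 12*z - 2
(5) = 2*l^2 - 15*l + 22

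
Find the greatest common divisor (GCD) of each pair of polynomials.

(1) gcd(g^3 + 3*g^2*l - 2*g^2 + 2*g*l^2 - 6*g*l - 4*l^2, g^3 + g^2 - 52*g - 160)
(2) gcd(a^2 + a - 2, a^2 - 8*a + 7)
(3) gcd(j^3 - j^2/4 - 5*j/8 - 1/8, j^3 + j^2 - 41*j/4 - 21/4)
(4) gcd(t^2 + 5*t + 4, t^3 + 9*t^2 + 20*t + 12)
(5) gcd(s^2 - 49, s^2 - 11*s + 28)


(1) = gcd((g - 2)*(g + l)*(g + 2*l), (g - 8)*(g + 4)*(g + 5)) = 1
(2) = gcd((a - 1)*(a + 2), (a - 7)*(a - 1)) = a - 1
(3) = gcd((j - 1)*(j + 1/4)*(j + 1/2), (j - 3)*(j + 1/2)*(j + 7/2)) = j + 1/2
(4) = t + 1
(5) = s - 7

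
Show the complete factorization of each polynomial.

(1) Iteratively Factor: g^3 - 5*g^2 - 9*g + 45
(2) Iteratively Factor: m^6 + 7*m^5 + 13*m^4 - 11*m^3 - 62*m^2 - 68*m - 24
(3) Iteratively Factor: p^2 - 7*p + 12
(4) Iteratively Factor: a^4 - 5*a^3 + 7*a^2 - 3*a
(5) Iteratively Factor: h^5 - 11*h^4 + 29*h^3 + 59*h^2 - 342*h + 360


(1) = (g - 5)*(g^2 - 9) = (g - 5)*(g + 3)*(g - 3)
(2) = (m + 3)*(m^5 + 4*m^4 + m^3 - 14*m^2 - 20*m - 8) = (m + 1)*(m + 3)*(m^4 + 3*m^3 - 2*m^2 - 12*m - 8) = (m + 1)^2*(m + 3)*(m^3 + 2*m^2 - 4*m - 8) = (m + 1)^2*(m + 2)*(m + 3)*(m^2 - 4) = (m + 1)^2*(m + 2)^2*(m + 3)*(m - 2)
(3) = (p - 3)*(p - 4)
(4) = (a - 3)*(a^3 - 2*a^2 + a) = (a - 3)*(a - 1)*(a^2 - a) = (a - 3)*(a - 1)^2*(a)
(5) = (h - 5)*(h^4 - 6*h^3 - h^2 + 54*h - 72) = (h - 5)*(h + 3)*(h^3 - 9*h^2 + 26*h - 24) = (h - 5)*(h - 2)*(h + 3)*(h^2 - 7*h + 12) = (h - 5)*(h - 4)*(h - 2)*(h + 3)*(h - 3)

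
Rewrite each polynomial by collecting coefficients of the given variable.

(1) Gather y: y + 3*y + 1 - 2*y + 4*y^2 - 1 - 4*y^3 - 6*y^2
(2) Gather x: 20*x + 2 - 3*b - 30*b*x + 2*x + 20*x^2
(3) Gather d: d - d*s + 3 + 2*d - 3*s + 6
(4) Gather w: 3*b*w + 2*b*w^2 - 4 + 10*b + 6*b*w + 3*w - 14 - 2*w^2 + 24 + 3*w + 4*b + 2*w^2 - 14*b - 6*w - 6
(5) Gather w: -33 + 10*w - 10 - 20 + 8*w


(1) = -4*y^3 - 2*y^2 + 2*y
(2) = -3*b + 20*x^2 + x*(22 - 30*b) + 2
(3) = d*(3 - s) - 3*s + 9
(4) = 2*b*w^2 + 9*b*w
(5) = 18*w - 63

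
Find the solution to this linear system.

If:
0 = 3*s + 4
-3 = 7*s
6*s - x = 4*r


Then:
No Solution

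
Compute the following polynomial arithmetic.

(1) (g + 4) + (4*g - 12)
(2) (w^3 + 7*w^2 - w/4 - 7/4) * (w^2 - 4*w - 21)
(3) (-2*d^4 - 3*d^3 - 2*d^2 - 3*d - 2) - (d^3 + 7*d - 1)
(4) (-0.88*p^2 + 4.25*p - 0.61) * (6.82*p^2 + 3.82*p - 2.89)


(1) = 5*g - 8
(2) = w^5 + 3*w^4 - 197*w^3/4 - 591*w^2/4 + 49*w/4 + 147/4
(3) = -2*d^4 - 4*d^3 - 2*d^2 - 10*d - 1
(4) = -6.0016*p^4 + 25.6234*p^3 + 14.618*p^2 - 14.6127*p + 1.7629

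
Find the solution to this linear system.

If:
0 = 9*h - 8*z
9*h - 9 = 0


Then:
h = 1
z = 9/8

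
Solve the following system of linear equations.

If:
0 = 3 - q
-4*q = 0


Then:
No Solution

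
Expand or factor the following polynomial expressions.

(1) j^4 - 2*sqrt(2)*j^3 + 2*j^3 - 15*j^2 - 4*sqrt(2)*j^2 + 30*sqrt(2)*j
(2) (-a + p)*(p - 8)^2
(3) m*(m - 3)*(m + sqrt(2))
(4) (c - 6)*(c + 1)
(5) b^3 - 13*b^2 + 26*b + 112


(1) = j*(j - 3)*(j + 5)*(j - 2*sqrt(2))
(2) = -a*p^2 + 16*a*p - 64*a + p^3 - 16*p^2 + 64*p
(3) = m^3 - 3*m^2 + sqrt(2)*m^2 - 3*sqrt(2)*m
(4) = c^2 - 5*c - 6
(5) = (b - 8)*(b - 7)*(b + 2)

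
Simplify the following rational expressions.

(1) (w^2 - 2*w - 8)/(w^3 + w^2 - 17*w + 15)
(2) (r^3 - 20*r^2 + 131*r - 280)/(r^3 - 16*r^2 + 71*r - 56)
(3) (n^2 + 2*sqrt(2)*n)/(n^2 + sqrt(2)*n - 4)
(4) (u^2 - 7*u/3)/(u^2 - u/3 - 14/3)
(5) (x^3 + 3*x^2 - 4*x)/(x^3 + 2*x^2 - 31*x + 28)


(1) = (w^2 - 2*w - 8)/(w^3 + w^2 - 17*w + 15)
(2) = (r - 5)/(r - 1)
(3) = n/(n - sqrt(2))
(4) = u/(u + 2)
(5) = (x^2 + 4*x)/(x^2 + 3*x - 28)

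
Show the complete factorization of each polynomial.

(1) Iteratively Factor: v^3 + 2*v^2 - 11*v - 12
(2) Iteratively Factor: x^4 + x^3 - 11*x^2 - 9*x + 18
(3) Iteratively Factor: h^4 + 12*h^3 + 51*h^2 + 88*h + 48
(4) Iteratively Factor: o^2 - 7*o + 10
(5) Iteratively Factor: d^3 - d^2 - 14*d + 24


(1) = (v + 1)*(v^2 + v - 12) = (v + 1)*(v + 4)*(v - 3)
(2) = (x - 1)*(x^3 + 2*x^2 - 9*x - 18) = (x - 3)*(x - 1)*(x^2 + 5*x + 6) = (x - 3)*(x - 1)*(x + 3)*(x + 2)
(3) = (h + 1)*(h^3 + 11*h^2 + 40*h + 48) = (h + 1)*(h + 4)*(h^2 + 7*h + 12) = (h + 1)*(h + 4)^2*(h + 3)
(4) = (o - 5)*(o - 2)
(5) = (d + 4)*(d^2 - 5*d + 6) = (d - 3)*(d + 4)*(d - 2)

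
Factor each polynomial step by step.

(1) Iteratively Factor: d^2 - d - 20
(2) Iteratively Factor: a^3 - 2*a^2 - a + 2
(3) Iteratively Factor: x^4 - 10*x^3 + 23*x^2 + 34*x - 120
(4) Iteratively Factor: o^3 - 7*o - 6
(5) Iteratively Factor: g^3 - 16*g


(1) = (d + 4)*(d - 5)
(2) = (a - 1)*(a^2 - a - 2) = (a - 1)*(a + 1)*(a - 2)
(3) = (x - 4)*(x^3 - 6*x^2 - x + 30) = (x - 4)*(x + 2)*(x^2 - 8*x + 15) = (x - 4)*(x - 3)*(x + 2)*(x - 5)
(4) = (o + 2)*(o^2 - 2*o - 3) = (o + 1)*(o + 2)*(o - 3)
(5) = (g)*(g^2 - 16) = g*(g - 4)*(g + 4)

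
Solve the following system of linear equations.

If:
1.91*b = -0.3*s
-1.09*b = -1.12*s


Then:
b = 0.00
s = 0.00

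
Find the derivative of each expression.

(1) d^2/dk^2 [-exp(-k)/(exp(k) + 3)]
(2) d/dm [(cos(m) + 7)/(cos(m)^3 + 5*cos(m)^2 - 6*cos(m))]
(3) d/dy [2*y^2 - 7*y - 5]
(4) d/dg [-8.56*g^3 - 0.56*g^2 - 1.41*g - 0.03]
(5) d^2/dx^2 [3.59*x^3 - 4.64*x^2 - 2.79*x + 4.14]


(1) = (-(exp(k) + 3)^2 - (exp(k) + 3)*exp(k) - 2*exp(2*k))*exp(-k)/(exp(k) + 3)^3
(2) = 2*(cos(m)^3 + 13*cos(m)^2 + 35*cos(m) - 21)*sin(m)/((cos(m) - 1)^2*(cos(m) + 6)^2*cos(m)^2)
(3) = 4*y - 7
(4) = -25.68*g^2 - 1.12*g - 1.41
(5) = 21.54*x - 9.28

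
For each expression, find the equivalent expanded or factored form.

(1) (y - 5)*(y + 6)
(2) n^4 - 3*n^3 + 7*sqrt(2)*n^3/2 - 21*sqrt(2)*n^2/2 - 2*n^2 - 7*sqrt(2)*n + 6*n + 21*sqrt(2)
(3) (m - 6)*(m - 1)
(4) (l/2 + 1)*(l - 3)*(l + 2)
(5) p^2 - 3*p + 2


(1) = y^2 + y - 30
(2) = (n - 3)*(n - sqrt(2))*(n + sqrt(2))*(n + 7*sqrt(2)/2)
(3) = m^2 - 7*m + 6
(4) = l^3/2 + l^2/2 - 4*l - 6
(5) = (p - 2)*(p - 1)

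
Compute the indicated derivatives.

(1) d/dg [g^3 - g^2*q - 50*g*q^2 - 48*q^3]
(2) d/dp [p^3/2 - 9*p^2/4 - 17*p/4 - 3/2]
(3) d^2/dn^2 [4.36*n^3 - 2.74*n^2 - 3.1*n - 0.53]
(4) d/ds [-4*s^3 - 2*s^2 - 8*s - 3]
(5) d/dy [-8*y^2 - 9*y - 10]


(1) = 3*g^2 - 2*g*q - 50*q^2
(2) = 3*p^2/2 - 9*p/2 - 17/4
(3) = 26.16*n - 5.48
(4) = -12*s^2 - 4*s - 8
(5) = -16*y - 9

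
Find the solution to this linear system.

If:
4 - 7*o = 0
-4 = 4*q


Then:
o = 4/7
q = -1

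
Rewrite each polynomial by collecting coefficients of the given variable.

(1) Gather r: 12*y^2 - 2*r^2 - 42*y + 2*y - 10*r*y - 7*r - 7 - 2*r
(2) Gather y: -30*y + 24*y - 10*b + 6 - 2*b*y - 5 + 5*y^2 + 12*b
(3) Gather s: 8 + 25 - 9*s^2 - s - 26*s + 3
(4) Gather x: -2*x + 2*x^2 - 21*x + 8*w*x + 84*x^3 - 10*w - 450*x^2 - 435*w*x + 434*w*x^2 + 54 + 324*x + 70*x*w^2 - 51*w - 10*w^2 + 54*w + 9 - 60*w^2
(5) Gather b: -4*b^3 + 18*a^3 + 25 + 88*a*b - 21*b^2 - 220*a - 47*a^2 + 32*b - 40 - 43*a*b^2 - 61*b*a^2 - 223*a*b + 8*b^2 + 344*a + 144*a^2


(1) = -2*r^2 + r*(-10*y - 9) + 12*y^2 - 40*y - 7
(2) = 2*b + 5*y^2 + y*(-2*b - 6) + 1
(3) = -9*s^2 - 27*s + 36
(4) = -70*w^2 - 7*w + 84*x^3 + x^2*(434*w - 448) + x*(70*w^2 - 427*w + 301) + 63
(5) = 18*a^3 + 97*a^2 + 124*a - 4*b^3 + b^2*(-43*a - 13) + b*(-61*a^2 - 135*a + 32) - 15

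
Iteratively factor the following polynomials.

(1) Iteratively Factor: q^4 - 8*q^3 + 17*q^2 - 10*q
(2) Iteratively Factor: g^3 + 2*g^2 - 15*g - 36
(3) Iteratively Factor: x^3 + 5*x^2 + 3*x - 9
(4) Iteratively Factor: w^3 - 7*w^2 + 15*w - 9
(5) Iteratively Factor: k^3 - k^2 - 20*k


(1) = (q - 5)*(q^3 - 3*q^2 + 2*q) = (q - 5)*(q - 1)*(q^2 - 2*q) = q*(q - 5)*(q - 1)*(q - 2)
(2) = (g - 4)*(g^2 + 6*g + 9) = (g - 4)*(g + 3)*(g + 3)
(3) = (x - 1)*(x^2 + 6*x + 9) = (x - 1)*(x + 3)*(x + 3)
(4) = (w - 3)*(w^2 - 4*w + 3) = (w - 3)^2*(w - 1)
(5) = (k - 5)*(k^2 + 4*k) = (k - 5)*(k + 4)*(k)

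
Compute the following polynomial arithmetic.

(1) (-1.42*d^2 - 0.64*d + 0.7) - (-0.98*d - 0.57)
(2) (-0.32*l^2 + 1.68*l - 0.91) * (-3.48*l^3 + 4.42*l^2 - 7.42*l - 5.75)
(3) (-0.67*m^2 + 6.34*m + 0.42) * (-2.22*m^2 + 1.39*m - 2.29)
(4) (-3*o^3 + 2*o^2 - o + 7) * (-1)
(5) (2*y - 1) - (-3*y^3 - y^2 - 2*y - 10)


(1) = -1.42*d^2 + 0.34*d + 1.27
(2) = 1.1136*l^5 - 7.2608*l^4 + 12.9668*l^3 - 14.6478*l^2 - 2.9078*l + 5.2325
(3) = 1.4874*m^4 - 15.0061*m^3 + 9.4145*m^2 - 13.9348*m - 0.9618
(4) = 3*o^3 - 2*o^2 + o - 7
(5) = 3*y^3 + y^2 + 4*y + 9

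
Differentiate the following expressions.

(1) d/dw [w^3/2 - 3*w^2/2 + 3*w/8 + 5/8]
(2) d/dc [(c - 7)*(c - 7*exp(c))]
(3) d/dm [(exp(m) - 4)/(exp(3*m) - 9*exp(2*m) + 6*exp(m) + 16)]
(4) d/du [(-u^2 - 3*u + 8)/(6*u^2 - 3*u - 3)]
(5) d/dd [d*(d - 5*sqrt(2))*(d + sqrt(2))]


(1) = 3*w^2/2 - 3*w + 3/8
(2) = c - (c - 7)*(7*exp(c) - 1) - 7*exp(c)
(3) = (-3*(exp(m) - 4)*(exp(2*m) - 6*exp(m) + 2) + exp(3*m) - 9*exp(2*m) + 6*exp(m) + 16)*exp(m)/(exp(3*m) - 9*exp(2*m) + 6*exp(m) + 16)^2
(4) = (7*u^2 - 30*u + 11)/(3*(4*u^4 - 4*u^3 - 3*u^2 + 2*u + 1))
(5) = 3*d^2 - 8*sqrt(2)*d - 10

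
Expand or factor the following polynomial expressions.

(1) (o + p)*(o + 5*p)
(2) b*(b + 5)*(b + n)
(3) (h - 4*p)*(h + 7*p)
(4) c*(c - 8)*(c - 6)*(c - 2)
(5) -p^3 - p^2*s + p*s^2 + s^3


(1) = o^2 + 6*o*p + 5*p^2
(2) = b^3 + b^2*n + 5*b^2 + 5*b*n
(3) = h^2 + 3*h*p - 28*p^2
(4) = c^4 - 16*c^3 + 76*c^2 - 96*c
(5) = (-p + s)*(p + s)^2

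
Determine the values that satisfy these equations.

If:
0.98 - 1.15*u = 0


Then:
u = 0.85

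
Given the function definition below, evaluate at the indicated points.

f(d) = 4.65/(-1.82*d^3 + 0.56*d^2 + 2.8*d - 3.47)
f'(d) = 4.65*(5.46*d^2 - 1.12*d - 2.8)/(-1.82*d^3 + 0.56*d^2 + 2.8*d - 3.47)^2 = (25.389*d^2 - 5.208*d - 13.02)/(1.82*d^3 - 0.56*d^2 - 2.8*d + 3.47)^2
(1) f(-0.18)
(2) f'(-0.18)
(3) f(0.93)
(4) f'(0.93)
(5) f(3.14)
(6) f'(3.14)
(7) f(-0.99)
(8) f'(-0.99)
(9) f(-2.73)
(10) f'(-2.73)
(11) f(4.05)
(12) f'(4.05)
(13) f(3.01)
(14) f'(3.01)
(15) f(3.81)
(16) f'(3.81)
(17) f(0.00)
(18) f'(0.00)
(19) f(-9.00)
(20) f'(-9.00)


(1) = -1.18
(2) = -0.72
(3) = -2.52
(4) = 1.20
(5) = -0.10
(6) = 0.11
(7) = -1.18
(8) = 1.10
(9) = 0.15
(10) = 0.21
(11) = -0.04
(12) = 0.04
(13) = -0.12
(14) = 0.13
(15) = -0.05
(16) = 0.05
(17) = -1.34
(18) = -1.08
(19) = 0.00
(20) = 0.00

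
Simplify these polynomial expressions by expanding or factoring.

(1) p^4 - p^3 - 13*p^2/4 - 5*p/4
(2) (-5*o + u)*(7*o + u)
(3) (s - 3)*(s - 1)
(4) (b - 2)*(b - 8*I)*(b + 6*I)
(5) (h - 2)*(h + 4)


(1) = p*(p - 5/2)*(p + 1/2)*(p + 1)
(2) = -35*o^2 + 2*o*u + u^2
(3) = s^2 - 4*s + 3
(4) = b^3 - 2*b^2 - 2*I*b^2 + 48*b + 4*I*b - 96
(5) = h^2 + 2*h - 8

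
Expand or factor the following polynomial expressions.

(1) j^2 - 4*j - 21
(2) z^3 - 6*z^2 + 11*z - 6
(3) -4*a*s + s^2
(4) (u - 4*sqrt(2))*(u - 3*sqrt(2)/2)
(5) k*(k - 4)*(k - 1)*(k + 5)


(1) = (j - 7)*(j + 3)
(2) = (z - 3)*(z - 2)*(z - 1)
(3) = s*(-4*a + s)
(4) = u^2 - 11*sqrt(2)*u/2 + 12
(5) = k^4 - 21*k^2 + 20*k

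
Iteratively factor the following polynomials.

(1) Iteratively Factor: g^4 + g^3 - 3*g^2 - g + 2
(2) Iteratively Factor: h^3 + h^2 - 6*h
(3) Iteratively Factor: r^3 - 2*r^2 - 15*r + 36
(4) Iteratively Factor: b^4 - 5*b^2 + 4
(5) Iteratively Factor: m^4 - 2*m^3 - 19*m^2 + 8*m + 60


(1) = (g + 2)*(g^3 - g^2 - g + 1) = (g + 1)*(g + 2)*(g^2 - 2*g + 1) = (g - 1)*(g + 1)*(g + 2)*(g - 1)
(2) = (h - 2)*(h^2 + 3*h) = (h - 2)*(h + 3)*(h)
(3) = (r + 4)*(r^2 - 6*r + 9) = (r - 3)*(r + 4)*(r - 3)
(4) = (b - 2)*(b^3 + 2*b^2 - b - 2) = (b - 2)*(b - 1)*(b^2 + 3*b + 2) = (b - 2)*(b - 1)*(b + 2)*(b + 1)
(5) = (m + 3)*(m^3 - 5*m^2 - 4*m + 20) = (m - 5)*(m + 3)*(m^2 - 4) = (m - 5)*(m - 2)*(m + 3)*(m + 2)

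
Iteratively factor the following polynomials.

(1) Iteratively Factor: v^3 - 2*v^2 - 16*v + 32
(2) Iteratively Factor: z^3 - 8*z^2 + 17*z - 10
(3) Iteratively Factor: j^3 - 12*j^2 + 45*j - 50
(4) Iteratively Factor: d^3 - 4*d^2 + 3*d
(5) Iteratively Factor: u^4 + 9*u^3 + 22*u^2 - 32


(1) = (v - 2)*(v^2 - 16) = (v - 4)*(v - 2)*(v + 4)
(2) = (z - 1)*(z^2 - 7*z + 10) = (z - 5)*(z - 1)*(z - 2)
(3) = (j - 2)*(j^2 - 10*j + 25) = (j - 5)*(j - 2)*(j - 5)
(4) = (d - 1)*(d^2 - 3*d) = (d - 3)*(d - 1)*(d)
(5) = (u + 4)*(u^3 + 5*u^2 + 2*u - 8) = (u - 1)*(u + 4)*(u^2 + 6*u + 8) = (u - 1)*(u + 2)*(u + 4)*(u + 4)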